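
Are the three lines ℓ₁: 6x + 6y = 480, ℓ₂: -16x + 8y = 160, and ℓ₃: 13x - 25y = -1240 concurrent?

The three lines meet at one point iff the augmented coefficient matrix [aᵢ bᵢ cᵢ] has rank < 3, i.e. its determinant vanishes.
Here the determinant is 0.
It vanishes, so the lines are concurrent at (20, 60).

Yes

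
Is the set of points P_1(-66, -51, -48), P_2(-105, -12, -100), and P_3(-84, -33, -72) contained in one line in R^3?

Yes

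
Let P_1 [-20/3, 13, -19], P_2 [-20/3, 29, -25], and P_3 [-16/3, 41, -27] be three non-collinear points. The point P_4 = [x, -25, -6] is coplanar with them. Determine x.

Coplanarity requires P_1P_2 · (P_1P_3 × P_1P_4) = 0.
P_1P_2 = (0, 16, -6), P_1P_3 = (4/3, 28, -8); the triple product is linear in x with coefficient 40 and constant term 880/3.
Setting it to zero: x = -22/3.

-22/3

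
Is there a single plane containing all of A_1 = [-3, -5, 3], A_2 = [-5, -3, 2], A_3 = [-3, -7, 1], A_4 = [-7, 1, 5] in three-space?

A normal to the plane through A_1, A_2, A_3 is n = A_1A_2 × A_1A_3 = (-6, -4, 4).
The plane has equation n·P = 50. For A_4: n·A_4 = 58.
58 ≠ 50, so A_4 is off the plane.

No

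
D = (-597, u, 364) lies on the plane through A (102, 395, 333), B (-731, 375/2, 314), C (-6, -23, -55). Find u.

537/2

A normal to the plane is n = AB × AC = (72568, -321152, 325784).
D lies in the plane iff n · AD = 0.
This gives (-321152)u + (86229312) = 0, so u = 537/2.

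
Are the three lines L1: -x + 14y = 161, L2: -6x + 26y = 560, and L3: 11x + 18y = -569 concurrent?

Intersecting L1 and L2: solving the 2×2 system gives (x, y) = (-63, 7).
Substitute into L3: (11)(-63) + (18)(7) = -567.
But L3 requires -569 ≠ -567, so the three lines have no common point.

No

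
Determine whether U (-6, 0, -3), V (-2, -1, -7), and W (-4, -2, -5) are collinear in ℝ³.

No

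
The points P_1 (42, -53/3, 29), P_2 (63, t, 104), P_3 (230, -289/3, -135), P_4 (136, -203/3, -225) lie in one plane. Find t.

-62/3

Coplanarity ⇔ det[P_1P_2; P_1P_3; P_1P_4] = 0.
Expanding, this is linear in t: (32336)t + (2004832/3) = 0.
So t = -62/3.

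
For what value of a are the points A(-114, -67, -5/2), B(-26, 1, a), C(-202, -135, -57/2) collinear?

Collinearity requires AB × AC = 0; each component is linear in a.
The x-component gives (68)a + (-1598) = 0, so a = 47/2.
The remaining components then also vanish.

47/2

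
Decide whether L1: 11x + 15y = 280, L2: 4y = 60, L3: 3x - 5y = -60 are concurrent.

Intersecting L1 and L2: solving the 2×2 system gives (x, y) = (5, 15).
Substitute into L3: (3)(5) + (-5)(15) = -60.
This equals -60, so (5, 15) lies on all three lines and they are concurrent.

Yes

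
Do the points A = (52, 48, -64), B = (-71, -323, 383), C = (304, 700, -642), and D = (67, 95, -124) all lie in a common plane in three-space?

Yes

A normal to the plane through A, B, C is n = AB × AC = (-77006, 41550, 13296).
The plane has equation n·P = -2860856. For D: n·D = -2860856.
Equal, so D lies in the plane and all four are coplanar.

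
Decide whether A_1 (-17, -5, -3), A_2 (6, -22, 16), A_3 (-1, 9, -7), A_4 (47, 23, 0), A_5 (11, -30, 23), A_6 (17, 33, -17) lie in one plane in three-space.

The plane through A_1, A_2, A_3 has normal n = A_1A_2 × A_1A_3 = (-198, 396, 594) and equation n·P = -396.
Checking the remaining points: n·A_4 = -198, n·A_5 = -396, n·A_6 = -396.
Since n·A_4 = -198 ≠ -396, A_4 is off the plane and the points are not all coplanar.

No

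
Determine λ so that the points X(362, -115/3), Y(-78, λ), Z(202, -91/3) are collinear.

-49/3

The three points are collinear iff det[XY; XZ] = 0.
This determinant is linear in λ: (160)λ + (7840/3) = 0, so λ = -49/3.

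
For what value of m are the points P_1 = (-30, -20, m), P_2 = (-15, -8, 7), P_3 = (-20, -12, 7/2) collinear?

-7/2

Collinearity requires P_1P_2 × P_1P_3 = 0; each component is linear in m.
The x-component gives (-4)m + (-14) = 0, so m = -7/2.
The remaining components then also vanish.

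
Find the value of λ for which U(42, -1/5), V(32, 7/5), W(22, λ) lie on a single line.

3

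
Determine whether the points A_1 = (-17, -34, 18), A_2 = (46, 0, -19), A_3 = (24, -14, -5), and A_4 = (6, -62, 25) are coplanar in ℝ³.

A normal to the plane through A_1, A_2, A_3 is n = A_1A_2 × A_1A_3 = (-42, -68, -134).
The plane has equation n·P = 614. For A_4: n·A_4 = 614.
Equal, so A_4 lies in the plane and all four are coplanar.

Yes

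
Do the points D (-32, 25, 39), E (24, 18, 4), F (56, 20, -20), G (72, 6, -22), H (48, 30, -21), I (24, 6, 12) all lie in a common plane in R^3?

Yes

The plane through D, E, F has normal n = DE × DF = (238, 224, 336) and equation n·P = 11088.
Checking the remaining points: n·G = 11088, n·H = 11088, n·I = 11088.
All equal 11088, so all 6 points lie in one plane.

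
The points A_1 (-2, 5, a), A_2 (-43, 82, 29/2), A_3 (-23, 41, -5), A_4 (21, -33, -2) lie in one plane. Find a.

-11/2

Coplanarity ⇔ det[A_1A_2; A_1A_3; A_1A_4] = 0.
Expanding, this is linear in a: (-324)a + (-1782) = 0.
So a = -11/2.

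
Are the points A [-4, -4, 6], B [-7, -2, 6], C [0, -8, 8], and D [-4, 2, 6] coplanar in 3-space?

No

With A as base: AB = (-3, 2, 0), AC = (4, -4, 2), AD = (0, 6, 0).
AC × AD = (-12, 0, 24).
AB · (AC × AD) = 36.
Since 36 ≠ 0, the four points are not coplanar.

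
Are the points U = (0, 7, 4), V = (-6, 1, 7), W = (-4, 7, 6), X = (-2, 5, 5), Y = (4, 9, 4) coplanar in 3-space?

No

The plane through U, V, W has normal n = UV × UW = (-12, 0, -24) and equation n·P = -96.
Checking the remaining points: n·X = -96, n·Y = -144.
Since n·Y = -144 ≠ -96, Y is off the plane and the points are not all coplanar.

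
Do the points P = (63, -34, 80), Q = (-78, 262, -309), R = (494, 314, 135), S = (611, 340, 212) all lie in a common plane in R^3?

The four points are coplanar iff the 3×3 determinant with rows PQ, PR, PS is zero.
Rows: (-141, 296, -389), (431, 348, 55), (548, 374, 132).
Expanding along the first row: (-141)(25366) − (296)(26752) + (-389)(-29510) = -15808.
Nonzero ⇒ not coplanar.

No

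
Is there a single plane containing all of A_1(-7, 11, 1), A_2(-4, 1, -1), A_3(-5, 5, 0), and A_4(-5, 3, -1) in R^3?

With A_1 as base: A_1A_2 = (3, -10, -2), A_1A_3 = (2, -6, -1), A_1A_4 = (2, -8, -2).
A_1A_3 × A_1A_4 = (4, 2, -4).
A_1A_2 · (A_1A_3 × A_1A_4) = 0.
The scalar triple product vanishes, so the four points are coplanar.

Yes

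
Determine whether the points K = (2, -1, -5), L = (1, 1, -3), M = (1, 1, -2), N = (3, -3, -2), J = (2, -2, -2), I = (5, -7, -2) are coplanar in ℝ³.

No

The plane through K, L, M has normal n = KL × KM = (2, 1, 0) and equation n·P = 3.
Checking the remaining points: n·N = 3, n·J = 2, n·I = 3.
Since n·J = 2 ≠ 3, J is off the plane and the points are not all coplanar.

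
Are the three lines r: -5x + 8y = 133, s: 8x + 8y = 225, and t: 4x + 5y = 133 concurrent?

Intersecting r and s: solving the 2×2 system gives (x, y) = (92/13, 2189/104).
Substitute into t: (4)(92/13) + (5)(2189/104) = 13889/104.
But t requires 133 ≠ 13889/104, so the three lines have no common point.

No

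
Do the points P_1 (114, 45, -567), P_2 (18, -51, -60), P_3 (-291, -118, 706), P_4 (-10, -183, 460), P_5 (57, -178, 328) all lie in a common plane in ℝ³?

The plane through P_1, P_2, P_3 has normal n = P_1P_2 × P_1P_3 = (-39567, -83127, -23232) and equation n·P = 4921191.
Checking the remaining points: n·P_4 = 4921191, n·P_5 = 4921191.
All equal 4921191, so all 5 points lie in one plane.

Yes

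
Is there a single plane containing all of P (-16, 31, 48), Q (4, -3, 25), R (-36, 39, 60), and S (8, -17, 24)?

With P as base: PQ = (20, -34, -23), PR = (-20, 8, 12), PS = (24, -48, -24).
PR × PS = (384, -192, 768).
PQ · (PR × PS) = -3456.
Since -3456 ≠ 0, the four points are not coplanar.

No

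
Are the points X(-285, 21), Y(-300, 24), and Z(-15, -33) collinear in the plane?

XY = (-15, 3), XZ = (270, -54).
det[XY; XZ] = (-15)(-54) − (3)(270) = 0.
The determinant is zero, so the points are collinear.

Yes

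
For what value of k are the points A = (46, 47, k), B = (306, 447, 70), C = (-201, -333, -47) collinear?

Direction BC = (-507, -780, -117). From the x-coordinate of A, the parameter along the line is τ = (46 − 306)/(-507) = 20/39.
Then k = 70 + 20/39·(-117) = 10.

10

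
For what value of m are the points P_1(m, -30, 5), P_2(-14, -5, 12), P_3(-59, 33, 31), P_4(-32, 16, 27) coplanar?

24

Coplanarity ⇔ det[P_1P_2; P_1P_3; P_1P_4] = 0.
Expanding, this is linear in m: (-171)m + (4104) = 0.
So m = 24.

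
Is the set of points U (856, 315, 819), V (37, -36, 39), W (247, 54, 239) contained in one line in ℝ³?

Yes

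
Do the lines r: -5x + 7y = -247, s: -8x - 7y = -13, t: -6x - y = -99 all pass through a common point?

Yes

Lines aᵢx + bᵢy = cᵢ with pairwise distinct directions are concurrent exactly when det[aᵢ bᵢ cᵢ] = 0.
Here the determinant is 0.
It vanishes, so the lines are concurrent at (20, -21).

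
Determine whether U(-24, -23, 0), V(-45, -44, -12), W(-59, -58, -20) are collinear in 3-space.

Yes

UV = (-21, -21, -12), UW = (-35, -35, -20).
Each component of UW is 5/3 times the corresponding component of UV, so UW = 5/3·UV and the points are collinear.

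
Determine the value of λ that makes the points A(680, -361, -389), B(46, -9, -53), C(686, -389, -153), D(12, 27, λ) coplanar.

Normal to plane ABC: n = (92480, 151640, 15640); plane equation n·P = 2060400.
Requiring n·D = 2060400: (15640)λ + (5204040) = 2060400.
So λ = -201.

-201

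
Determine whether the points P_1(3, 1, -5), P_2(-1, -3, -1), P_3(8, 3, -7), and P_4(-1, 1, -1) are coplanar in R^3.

No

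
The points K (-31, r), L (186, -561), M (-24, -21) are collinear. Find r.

-3

Collinearity: (K − L) must be parallel to (M − L) = (-210, 540).
Cross-multiplying the components: (r − (-561))·(-210) = (-217)·(540).
Solving gives r = -3.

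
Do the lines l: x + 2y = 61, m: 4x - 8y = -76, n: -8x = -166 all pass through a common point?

The three lines meet at one point iff the augmented coefficient matrix [aᵢ bᵢ cᵢ] has rank < 3, i.e. its determinant vanishes.
Here the determinant is -32.
Nonzero, so no common point exists.

No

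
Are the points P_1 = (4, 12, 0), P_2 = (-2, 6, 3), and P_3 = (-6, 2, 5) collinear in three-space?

Yes

P_1P_2 = (-6, -6, 3), P_1P_3 = (-10, -10, 5).
P_1P_2 × P_1P_3 = (0, 0, 0).
The cross product vanishes, so the three points are collinear.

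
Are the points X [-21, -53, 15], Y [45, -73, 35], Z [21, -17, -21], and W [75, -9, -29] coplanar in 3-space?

A normal to the plane through X, Y, Z is n = XY × XZ = (0, 3216, 3216).
The plane has equation n·P = -122208. For W: n·W = -122208.
Equal, so W lies in the plane and all four are coplanar.

Yes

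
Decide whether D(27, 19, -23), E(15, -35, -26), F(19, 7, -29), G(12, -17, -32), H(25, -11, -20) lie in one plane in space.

Yes

The plane through D, E, F has normal n = DE × DF = (288, -48, -288) and equation n·P = 13488.
Checking the remaining points: n·G = 13488, n·H = 13488.
All equal 13488, so all 5 points lie in one plane.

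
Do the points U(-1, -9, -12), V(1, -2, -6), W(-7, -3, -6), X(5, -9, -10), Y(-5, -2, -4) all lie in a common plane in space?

No

The plane through U, V, W has normal n = UV × UW = (6, -48, 54) and equation n·P = -222.
Checking the remaining points: n·X = -78, n·Y = -150.
Since n·X = -78 ≠ -222, X is off the plane and the points are not all coplanar.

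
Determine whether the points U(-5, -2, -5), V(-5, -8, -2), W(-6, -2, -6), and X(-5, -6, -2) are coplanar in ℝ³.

No

A normal to the plane through U, V, W is n = UV × UW = (6, -3, -6).
The plane has equation n·P = 6. For X: n·X = 0.
0 ≠ 6, so X is off the plane.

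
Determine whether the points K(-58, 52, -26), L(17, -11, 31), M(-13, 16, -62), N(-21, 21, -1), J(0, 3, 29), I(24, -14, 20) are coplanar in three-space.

The plane through K, L, M has normal n = KL × KM = (4320, 5265, 135) and equation n·P = 19710.
Checking the remaining points: n·N = 19710, n·J = 19710, n·I = 32670.
Since n·I = 32670 ≠ 19710, I is off the plane and the points are not all coplanar.

No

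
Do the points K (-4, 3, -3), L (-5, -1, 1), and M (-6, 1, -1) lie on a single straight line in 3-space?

No

KL = (-1, -4, 4), KM = (-2, -2, 2).
KL × KM = (0, -6, -6).
The cross product is nonzero, so the points do not lie on one line.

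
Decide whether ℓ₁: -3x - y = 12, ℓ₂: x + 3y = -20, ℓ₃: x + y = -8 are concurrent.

Intersecting ℓ₁ and ℓ₂: solving the 2×2 system gives (x, y) = (-2, -6).
Substitute into ℓ₃: (1)(-2) + (1)(-6) = -8.
This equals -8, so (-2, -6) lies on all three lines and they are concurrent.

Yes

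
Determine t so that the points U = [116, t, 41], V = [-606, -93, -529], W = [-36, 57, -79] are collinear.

97

Collinearity requires UV × UW = 0; each component is linear in t.
The x-component gives (-450)t + (43650) = 0, so t = 97.
The remaining components then also vanish.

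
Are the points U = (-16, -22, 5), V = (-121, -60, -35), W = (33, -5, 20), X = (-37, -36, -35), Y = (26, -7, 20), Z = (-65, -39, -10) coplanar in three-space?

The plane through U, V, W has normal n = UV × UW = (110, -385, 77) and equation n·P = 7095.
Checking the remaining points: n·X = 7095, n·Y = 7095, n·Z = 7095.
All equal 7095, so all 6 points lie in one plane.

Yes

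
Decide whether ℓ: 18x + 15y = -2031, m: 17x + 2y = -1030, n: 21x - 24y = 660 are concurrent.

Yes

The three lines meet at one point iff the augmented coefficient matrix [aᵢ bᵢ cᵢ] has rank < 3, i.e. its determinant vanishes.
Here the determinant is 0.
It vanishes, so the lines are concurrent at (-52, -73).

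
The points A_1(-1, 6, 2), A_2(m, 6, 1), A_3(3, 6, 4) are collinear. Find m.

-3

Direction A_1A_3 = (4, 0, 2). From the z-coordinate of A_2, the parameter along the line is τ = (1 − 2)/2 = -1/2.
Then m = (-1) + (-1/2)·(4) = -3.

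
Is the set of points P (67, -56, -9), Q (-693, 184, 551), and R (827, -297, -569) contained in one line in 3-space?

No

PQ = (-760, 240, 560), PR = (760, -241, -560).
PQ × PR = (560, 0, 760).
The cross product is nonzero, so the points do not lie on one line.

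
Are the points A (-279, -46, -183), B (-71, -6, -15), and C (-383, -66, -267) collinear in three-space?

Yes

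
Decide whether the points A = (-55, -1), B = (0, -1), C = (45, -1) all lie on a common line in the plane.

Yes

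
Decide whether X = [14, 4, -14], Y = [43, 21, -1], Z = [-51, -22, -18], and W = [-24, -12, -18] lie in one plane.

Yes

The four points are coplanar iff the 3×3 determinant with rows XY, XZ, XW is zero.
Rows: (29, 17, 13), (-65, -26, -4), (-38, -16, -4).
Expanding along the first row: (29)(40) − (17)(108) + (13)(52) = 0.
Zero determinant ⇒ coplanar.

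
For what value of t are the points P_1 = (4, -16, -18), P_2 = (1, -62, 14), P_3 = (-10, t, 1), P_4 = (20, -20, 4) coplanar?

-62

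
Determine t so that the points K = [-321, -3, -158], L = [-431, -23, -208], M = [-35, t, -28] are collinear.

Direction KL = (-110, -20, -50). From the x-coordinate of M, the parameter along the line is τ = (-35 − (-321))/(-110) = -13/5.
Then t = (-3) + (-13/5)·(-20) = 49.

49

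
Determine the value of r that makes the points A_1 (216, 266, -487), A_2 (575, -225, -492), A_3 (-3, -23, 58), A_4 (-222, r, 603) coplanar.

-312

The points are coplanar iff A_1A_2 · (A_1A_3 × A_1A_4) = 0.
Expanding, this is linear in r: (-194560)r + (-60702720) = 0.
So r = -312.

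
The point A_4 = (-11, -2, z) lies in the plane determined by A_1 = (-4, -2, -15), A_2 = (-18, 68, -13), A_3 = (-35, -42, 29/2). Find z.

A normal to the plane is n = A_1A_2 × A_1A_3 = (2145, 351, 2730).
A_4 lies in the plane iff n · A_1A_4 = 0.
This gives (2730)z + (25935) = 0, so z = -19/2.

-19/2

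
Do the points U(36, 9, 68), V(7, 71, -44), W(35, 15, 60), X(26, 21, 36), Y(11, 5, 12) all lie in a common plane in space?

No

The plane through U, V, W has normal n = UV × UW = (176, -120, -112) and equation n·P = -2360.
Checking the remaining points: n·X = -1976, n·Y = -8.
Since n·X = -1976 ≠ -2360, X is off the plane and the points are not all coplanar.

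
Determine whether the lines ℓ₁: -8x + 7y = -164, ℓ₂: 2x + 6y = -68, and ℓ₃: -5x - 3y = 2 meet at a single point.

No

Intersecting ℓ₁ and ℓ₂: solving the 2×2 system gives (x, y) = (254/31, -436/31).
Substitute into ℓ₃: (-5)(254/31) + (-3)(-436/31) = 38/31.
But ℓ₃ requires 2 ≠ 38/31, so the three lines have no common point.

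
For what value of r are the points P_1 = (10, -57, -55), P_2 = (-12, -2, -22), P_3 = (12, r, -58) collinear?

Direction P_1P_2 = (-22, 55, 33). From the x-coordinate of P_3, the parameter along the line is τ = (12 − 10)/(-22) = -1/11.
Then r = (-57) + (-1/11)·(55) = -62.

-62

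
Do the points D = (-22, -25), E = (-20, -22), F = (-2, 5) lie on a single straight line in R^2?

Yes

DE = (2, 3), DF = (20, 30).
Checking proportionality: DF = 10·DE, so the vectors are parallel and the points are collinear.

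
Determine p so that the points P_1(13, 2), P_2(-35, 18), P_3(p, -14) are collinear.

61

The three points are collinear iff det[P_1P_2; P_1P_3] = 0.
This determinant is linear in p: (-16)p + (976) = 0, so p = 61.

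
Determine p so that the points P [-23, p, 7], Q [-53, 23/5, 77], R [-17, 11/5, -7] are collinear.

13/5

Collinearity requires PQ × PR = 0; each component is linear in p.
The x-component gives (84)p + (-1092/5) = 0, so p = 13/5.
The remaining components then also vanish.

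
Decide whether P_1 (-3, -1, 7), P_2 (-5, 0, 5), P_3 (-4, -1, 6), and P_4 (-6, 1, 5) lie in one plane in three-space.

No

The four points are coplanar iff the 3×3 determinant with rows P_1P_2, P_1P_3, P_1P_4 is zero.
Rows: (-2, 1, -2), (-1, 0, -1), (-3, 2, -2).
Expanding along the first row: (-2)(2) − (1)(-1) + (-2)(-2) = 1.
Nonzero ⇒ not coplanar.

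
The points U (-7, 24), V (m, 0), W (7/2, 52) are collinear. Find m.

Collinearity: (V − U) must be parallel to (W − U) = (21/2, 28).
Cross-multiplying the components: (m − (-7))·(28) = (-24)·(21/2).
Solving gives m = -16.

-16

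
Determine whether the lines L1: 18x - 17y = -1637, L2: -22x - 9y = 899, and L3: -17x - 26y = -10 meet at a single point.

Yes

Lines aᵢx + bᵢy = cᵢ with pairwise distinct directions are concurrent exactly when det[aᵢ bᵢ cᵢ] = 0.
Here the determinant is 0.
It vanishes, so the lines are concurrent at (-56, 37).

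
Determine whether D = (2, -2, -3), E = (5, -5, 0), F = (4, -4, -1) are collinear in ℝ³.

DE = (3, -3, 3), DF = (2, -2, 2).
Each component of DF is 2/3 times the corresponding component of DE, so DF = 2/3·DE and the points are collinear.

Yes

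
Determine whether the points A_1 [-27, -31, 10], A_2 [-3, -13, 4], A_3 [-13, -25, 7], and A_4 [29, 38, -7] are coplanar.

Yes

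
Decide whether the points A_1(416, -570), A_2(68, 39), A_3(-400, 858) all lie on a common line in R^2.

Yes

A_1A_2 = (-348, 609), A_1A_3 = (-816, 1428).
det[A_1A_2; A_1A_3] = (-348)(1428) − (609)(-816) = 0.
The determinant is zero, so the points are collinear.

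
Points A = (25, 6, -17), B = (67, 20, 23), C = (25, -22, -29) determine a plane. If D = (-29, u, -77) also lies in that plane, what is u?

The plane through A, B, C has equation 952x + 504y − 1176z = 46816.
Substituting D: (504)u + (62944) = 46816, so u = -32.

-32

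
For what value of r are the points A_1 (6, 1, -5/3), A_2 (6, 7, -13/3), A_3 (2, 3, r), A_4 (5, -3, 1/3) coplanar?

Normal to plane A_1A_2A_4: n = (4/3, 8/3, 6); plane equation n·P = 2/3.
Requiring n·A_3 = 2/3: (6)r + (32/3) = 2/3.
So r = -5/3.

-5/3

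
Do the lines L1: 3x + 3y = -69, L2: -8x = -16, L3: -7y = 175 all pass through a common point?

Intersecting L1 and L2: solving the 2×2 system gives (x, y) = (2, -25).
Substitute into L3: (0)(2) + (-7)(-25) = 175.
This equals 175, so (2, -25) lies on all three lines and they are concurrent.

Yes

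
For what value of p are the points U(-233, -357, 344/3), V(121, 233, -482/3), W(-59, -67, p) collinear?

Collinearity requires UV × UW = 0; each component is linear in p.
The x-component gives (590)p + (36580/3) = 0, so p = -62/3.
The remaining components then also vanish.

-62/3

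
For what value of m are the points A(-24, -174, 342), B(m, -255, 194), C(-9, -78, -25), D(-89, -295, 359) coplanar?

-84

The points are coplanar iff AB · (AC × AD) = 0.
Expanding, this is linear in m: (-42775)m + (-3593100) = 0.
So m = -84.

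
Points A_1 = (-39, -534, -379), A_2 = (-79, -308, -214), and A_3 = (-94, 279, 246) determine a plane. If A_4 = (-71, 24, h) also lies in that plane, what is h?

52

A normal to the plane is n = A_1A_2 × A_1A_3 = (7105, 15925, -20090).
A_4 lies in the plane iff n · A_1A_4 = 0.
This gives (-20090)h + (1044680) = 0, so h = 52.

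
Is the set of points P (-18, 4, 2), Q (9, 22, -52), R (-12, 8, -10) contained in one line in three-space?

Yes

PQ = (27, 18, -54), PR = (6, 4, -12).
Each component of PR is 2/9 times the corresponding component of PQ, so PR = 2/9·PQ and the points are collinear.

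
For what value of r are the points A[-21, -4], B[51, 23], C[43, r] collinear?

Collinearity: (C − A) must be parallel to (B − A) = (72, 27).
Cross-multiplying the components: (r − (-4))·(72) = (64)·(27).
Solving gives r = 20.

20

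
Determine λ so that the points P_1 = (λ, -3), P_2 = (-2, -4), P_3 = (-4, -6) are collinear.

-1

The three points are collinear iff det[P_1P_2; P_1P_3] = 0.
This determinant is linear in λ: (2)λ + (2) = 0, so λ = -1.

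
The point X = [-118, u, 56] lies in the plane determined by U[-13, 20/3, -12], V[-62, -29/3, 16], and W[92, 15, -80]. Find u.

A normal to the plane is n = UV × UW = (2632/3, -392, 3920/3).
X lies in the plane iff n · UX = 0.
This gives (-392)u + (-1960/3) = 0, so u = -5/3.

-5/3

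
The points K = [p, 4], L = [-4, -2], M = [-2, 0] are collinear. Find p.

2

The three points are collinear iff det[KL; KM] = 0.
This determinant is linear in p: (-2)p + (4) = 0, so p = 2.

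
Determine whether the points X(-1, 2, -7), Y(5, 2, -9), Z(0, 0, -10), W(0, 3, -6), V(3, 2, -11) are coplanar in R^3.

The plane through X, Y, Z has normal n = XY × XZ = (-4, 16, -12) and equation n·P = 120.
Checking the remaining points: n·W = 120, n·V = 152.
Since n·V = 152 ≠ 120, V is off the plane and the points are not all coplanar.

No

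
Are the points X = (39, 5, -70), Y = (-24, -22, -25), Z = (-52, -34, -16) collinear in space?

XY = (-63, -27, 45), XZ = (-91, -39, 54).
XY × XZ = (297, -693, 0).
The cross product is nonzero, so the points do not lie on one line.

No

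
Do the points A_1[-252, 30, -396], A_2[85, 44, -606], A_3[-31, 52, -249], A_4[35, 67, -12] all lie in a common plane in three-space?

A normal to the plane through A_1, A_2, A_3 is n = A_1A_2 × A_1A_3 = (6678, -95949, 4320).
The plane has equation n·P = -6272046. For A_4: n·A_4 = -6246693.
-6246693 ≠ -6272046, so A_4 is off the plane.

No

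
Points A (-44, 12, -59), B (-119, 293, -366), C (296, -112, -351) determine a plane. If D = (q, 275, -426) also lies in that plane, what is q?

-57

Coplanarity requires AB · (AC × AD) = 0.
AB = (-75, 281, -307), AC = (340, -124, -292); the triple product is linear in q with coefficient -120120 and constant term -6846840.
Setting it to zero: q = -57.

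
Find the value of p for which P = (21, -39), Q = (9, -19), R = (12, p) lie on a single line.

Collinearity: (R − P) must be parallel to (Q − P) = (-12, 20).
Cross-multiplying the components: (p − (-39))·(-12) = (-9)·(20).
Solving gives p = -24.

-24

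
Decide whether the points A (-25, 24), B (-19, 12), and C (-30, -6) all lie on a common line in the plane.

AB = (6, -12), AC = (-5, -30).
det[AB; AC] = (6)(-30) − (-12)(-5) = -240.
The determinant is nonzero, so they are not collinear.

No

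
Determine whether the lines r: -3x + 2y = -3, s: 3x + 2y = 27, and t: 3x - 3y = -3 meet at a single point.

Yes

Intersecting r and s: solving the 2×2 system gives (x, y) = (5, 6).
Substitute into t: (3)(5) + (-3)(6) = -3.
This equals -3, so (5, 6) lies on all three lines and they are concurrent.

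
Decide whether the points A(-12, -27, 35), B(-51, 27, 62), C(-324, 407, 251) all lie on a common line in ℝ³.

No

AB = (-39, 54, 27), AC = (-312, 434, 216).
Comparing components 2 and 3: (54)(216) − (27)(434) = -54 ≠ 0, so AB and AC are not parallel and the points are not collinear.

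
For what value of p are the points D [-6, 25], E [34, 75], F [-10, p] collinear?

20

The three points are collinear iff det[DE; DF] = 0.
This determinant is linear in p: (40)p + (-800) = 0, so p = 20.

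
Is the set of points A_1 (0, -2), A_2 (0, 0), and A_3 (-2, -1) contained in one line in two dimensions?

No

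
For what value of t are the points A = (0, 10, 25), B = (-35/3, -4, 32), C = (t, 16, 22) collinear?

5

Direction AB = (-35/3, -14, 7). From the y-coordinate of C, the parameter along the line is τ = (16 − 10)/(-14) = -3/7.
Then t = 0 + (-3/7)·(-35/3) = 5.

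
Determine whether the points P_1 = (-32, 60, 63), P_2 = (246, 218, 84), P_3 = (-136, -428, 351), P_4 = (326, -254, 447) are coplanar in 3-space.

Yes

A normal to the plane through P_1, P_2, P_3 is n = P_1P_2 × P_1P_3 = (55752, -82248, -119232).
The plane has equation n·P = -14230560. For P_4: n·P_4 = -14230560.
Equal, so P_4 lies in the plane and all four are coplanar.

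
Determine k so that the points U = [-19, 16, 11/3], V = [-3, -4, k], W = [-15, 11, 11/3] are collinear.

Collinearity requires UV × UW = 0; each component is linear in k.
The x-component gives (5)k + (-55/3) = 0, so k = 11/3.
The remaining components then also vanish.

11/3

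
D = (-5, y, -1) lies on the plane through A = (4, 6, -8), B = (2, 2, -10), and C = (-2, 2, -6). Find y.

The plane through A, B, C has equation −16x + 16y − 16z = 160.
Substituting D: (16)y + (96) = 160, so y = 4.

4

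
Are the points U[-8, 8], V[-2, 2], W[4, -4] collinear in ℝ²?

UV = (6, -6), UW = (12, -12).
det[UV; UW] = (6)(-12) − (-6)(12) = 0.
The determinant is zero, so the points are collinear.

Yes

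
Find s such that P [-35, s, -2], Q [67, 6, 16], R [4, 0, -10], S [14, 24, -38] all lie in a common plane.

The points are coplanar iff PQ · (PR × PS) = 0.
Expanding, this is linear in s: (2024)s + (42504) = 0.
So s = -21.

-21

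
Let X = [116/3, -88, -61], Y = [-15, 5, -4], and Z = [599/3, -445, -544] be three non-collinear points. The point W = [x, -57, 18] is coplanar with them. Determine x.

31

Coplanarity requires XY · (XZ × XW) = 0.
XY = (-161/3, 93, 57), XZ = (161, -357, -483); the triple product is linear in x with coefficient -24570 and constant term 761670.
Setting it to zero: x = 31.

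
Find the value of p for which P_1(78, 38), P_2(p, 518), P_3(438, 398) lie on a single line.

The three points are collinear iff det[P_1P_2; P_1P_3] = 0.
This determinant is linear in p: (360)p + (-200880) = 0, so p = 558.

558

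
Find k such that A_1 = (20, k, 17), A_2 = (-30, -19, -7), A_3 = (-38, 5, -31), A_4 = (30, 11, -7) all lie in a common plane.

-22

The points are coplanar iff A_1A_2 · (A_1A_3 × A_1A_4) = 0.
Expanding, this is linear in k: (1440)k + (31680) = 0.
So k = -22.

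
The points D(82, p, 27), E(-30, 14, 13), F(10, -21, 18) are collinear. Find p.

Collinearity requires DE × DF = 0; each component is linear in p.
The x-component gives (-5)p + (-420) = 0, so p = -84.
The remaining components then also vanish.

-84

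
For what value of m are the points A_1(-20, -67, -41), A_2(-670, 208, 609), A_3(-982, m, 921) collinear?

340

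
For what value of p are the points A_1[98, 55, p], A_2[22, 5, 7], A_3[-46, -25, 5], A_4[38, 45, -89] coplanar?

The points are coplanar iff A_1A_2 · (A_1A_3 × A_1A_4) = 0.
Expanding, this is linear in p: (2240)p + (87360) = 0.
So p = -39.

-39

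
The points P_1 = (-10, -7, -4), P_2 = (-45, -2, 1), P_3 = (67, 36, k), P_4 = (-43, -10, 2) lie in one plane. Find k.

Normal to plane P_1P_2P_4: n = (45, 45, 270); plane equation n·P = -1845.
Requiring n·P_3 = -1845: (270)k + (4635) = -1845.
So k = -24.

-24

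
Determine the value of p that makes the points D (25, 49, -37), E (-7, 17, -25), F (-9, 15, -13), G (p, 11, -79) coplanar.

-13

Coplanarity ⇔ det[DE; DF; DG] = 0.
Expanding, this is linear in p: (-360)p + (-4680) = 0.
So p = -13.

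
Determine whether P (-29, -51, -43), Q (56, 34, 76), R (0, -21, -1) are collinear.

No

PQ = (85, 85, 119), PR = (29, 30, 42).
Comparing components 3 and 1: (119)(29) − (85)(42) = -119 ≠ 0, so PQ and PR are not parallel and the points are not collinear.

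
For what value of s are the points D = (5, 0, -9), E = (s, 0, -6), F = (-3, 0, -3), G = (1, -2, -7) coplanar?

1

Normal to plane DFG: n = (12, -8, 16); plane equation n·P = -84.
Requiring n·E = -84: (12)s + (-96) = -84.
So s = 1.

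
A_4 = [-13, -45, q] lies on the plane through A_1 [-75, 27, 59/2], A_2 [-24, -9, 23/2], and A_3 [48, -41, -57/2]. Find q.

A normal to the plane is n = A_1A_2 × A_1A_3 = (864, 744, 960).
A_4 lies in the plane iff n · A_1A_4 = 0.
This gives (960)q + (-28320) = 0, so q = 59/2.

59/2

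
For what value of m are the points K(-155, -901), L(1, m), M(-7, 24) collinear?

74

Collinearity: (L − K) must be parallel to (M − K) = (148, 925).
Cross-multiplying the components: (m − (-901))·(148) = (156)·(925).
Solving gives m = 74.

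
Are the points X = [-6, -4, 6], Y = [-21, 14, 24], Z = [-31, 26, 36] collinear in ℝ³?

XY = (-15, 18, 18), XZ = (-25, 30, 30).
XY × XZ = (0, 0, 0).
The cross product vanishes, so the three points are collinear.

Yes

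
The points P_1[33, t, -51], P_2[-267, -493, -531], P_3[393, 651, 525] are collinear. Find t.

27

Direction P_2P_3 = (660, 1144, 1056). From the x-coordinate of P_1, the parameter along the line is τ = (33 − (-267))/660 = 5/11.
Then t = (-493) + 5/11·(1144) = 27.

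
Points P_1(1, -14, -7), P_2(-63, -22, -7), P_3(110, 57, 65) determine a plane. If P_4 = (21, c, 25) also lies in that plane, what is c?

14

A normal to the plane is n = P_1P_2 × P_1P_3 = (-576, 4608, -3672).
P_4 lies in the plane iff n · P_1P_4 = 0.
This gives (4608)c + (-64512) = 0, so c = 14.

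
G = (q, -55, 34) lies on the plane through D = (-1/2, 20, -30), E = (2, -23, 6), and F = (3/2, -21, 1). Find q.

4

The plane through D, E, F has equation 143x − (11/2)y − (33/2)z = 627/2.
Substituting G: (143)q + (-517/2) = 627/2, so q = 4.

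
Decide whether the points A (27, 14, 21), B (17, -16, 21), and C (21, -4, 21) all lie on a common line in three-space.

Yes

AB = (-10, -30, 0), AC = (-6, -18, 0).
AB × AC = (0, 0, 0).
The cross product vanishes, so the three points are collinear.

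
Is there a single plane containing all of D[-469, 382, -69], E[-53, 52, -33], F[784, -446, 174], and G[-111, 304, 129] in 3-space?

A normal to the plane through D, E, F is n = DE × DF = (-50382, -55980, 69042).
The plane has equation n·P = -2519100. For G: n·G = -2519100.
Equal, so G lies in the plane and all four are coplanar.

Yes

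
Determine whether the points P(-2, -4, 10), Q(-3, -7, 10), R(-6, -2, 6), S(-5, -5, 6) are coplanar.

The four points are coplanar iff the 3×3 determinant with rows PQ, PR, PS is zero.
Rows: (-1, -3, 0), (-4, 2, -4), (-3, -1, -4).
Expanding along the first row: (-1)(-12) − (-3)(4) + (0)(10) = 24.
Nonzero ⇒ not coplanar.

No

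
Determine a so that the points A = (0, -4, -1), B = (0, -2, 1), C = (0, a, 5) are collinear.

2

Collinearity requires AB × AC = 0; each component is linear in a.
The x-component gives (-2)a + (4) = 0, so a = 2.
The remaining components then also vanish.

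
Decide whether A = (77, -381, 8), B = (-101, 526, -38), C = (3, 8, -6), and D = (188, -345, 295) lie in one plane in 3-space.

Yes

A normal to the plane through A, B, C is n = AB × AC = (5196, 912, -2124).
The plane has equation n·P = 35628. For D: n·D = 35628.
Equal, so D lies in the plane and all four are coplanar.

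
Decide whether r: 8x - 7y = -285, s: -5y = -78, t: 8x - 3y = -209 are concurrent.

No

The three lines meet at one point iff the augmented coefficient matrix [aᵢ bᵢ cᵢ] has rank < 3, i.e. its determinant vanishes.
Here the determinant is -544.
Nonzero, so no common point exists.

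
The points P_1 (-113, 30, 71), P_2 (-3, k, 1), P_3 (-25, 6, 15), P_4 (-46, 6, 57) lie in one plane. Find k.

Normal to plane P_1P_3P_4: n = (-1008, -2520, -504); plane equation n·P = 2520.
Requiring n·P_2 = 2520: (-2520)k + (2520) = 2520.
So k = 0.

0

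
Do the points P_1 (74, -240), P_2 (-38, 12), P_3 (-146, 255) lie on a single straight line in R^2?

Yes

P_1P_2 = (-112, 252), P_1P_3 = (-220, 495).
Twice the signed area of △P_1P_2P_3 is (-112)(495) − (252)(-220) = 0.
The triangle is degenerate (zero area), so the points are collinear.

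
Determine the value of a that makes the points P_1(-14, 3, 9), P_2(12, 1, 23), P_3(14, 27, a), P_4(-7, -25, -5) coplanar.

Coplanarity ⇔ det[P_1P_2; P_1P_3; P_1P_4] = 0.
Expanding, this is linear in a: (714)a + (-29274) = 0.
So a = 41.

41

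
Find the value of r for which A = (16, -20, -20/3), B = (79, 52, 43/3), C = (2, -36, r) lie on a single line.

-34/3

Collinearity requires AB × AC = 0; each component is linear in r.
The x-component gives (72)r + (816) = 0, so r = -34/3.
The remaining components then also vanish.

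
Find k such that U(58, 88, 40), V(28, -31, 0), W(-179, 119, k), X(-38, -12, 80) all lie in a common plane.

305

The points are coplanar iff UV · (UW × UX) = 0.
Expanding, this is linear in k: (8424)k + (-2569320) = 0.
So k = 305.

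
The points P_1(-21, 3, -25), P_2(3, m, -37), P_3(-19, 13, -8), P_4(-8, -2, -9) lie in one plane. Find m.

-37

Normal to plane P_1P_3P_4: n = (245, 189, -140); plane equation n·P = -1078.
Requiring n·P_2 = -1078: (189)m + (5915) = -1078.
So m = -37.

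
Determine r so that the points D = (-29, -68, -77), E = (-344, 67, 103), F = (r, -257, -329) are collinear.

Direction DE = (-315, 135, 180). From the y-coordinate of F, the parameter along the line is τ = (-257 − (-68))/135 = -7/5.
Then r = (-29) + (-7/5)·(-315) = 412.

412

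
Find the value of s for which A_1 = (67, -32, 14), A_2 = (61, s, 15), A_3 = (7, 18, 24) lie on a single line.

Direction A_1A_3 = (-60, 50, 10). From the x-coordinate of A_2, the parameter along the line is τ = (61 − 67)/(-60) = 1/10.
Then s = (-32) + 1/10·(50) = -27.

-27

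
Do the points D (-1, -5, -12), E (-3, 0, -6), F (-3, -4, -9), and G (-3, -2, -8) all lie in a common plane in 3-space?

No

With D as base: DE = (-2, 5, 6), DF = (-2, 1, 3), DG = (-2, 3, 4).
DF × DG = (-5, 2, -4).
DE · (DF × DG) = -4.
Since -4 ≠ 0, the four points are not coplanar.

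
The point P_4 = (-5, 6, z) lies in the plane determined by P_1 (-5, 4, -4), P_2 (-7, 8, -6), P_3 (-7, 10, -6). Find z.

A normal to the plane is n = P_1P_2 × P_1P_3 = (4, 0, -4).
P_4 lies in the plane iff n · P_1P_4 = 0.
This gives (-4)z + (-16) = 0, so z = -4.

-4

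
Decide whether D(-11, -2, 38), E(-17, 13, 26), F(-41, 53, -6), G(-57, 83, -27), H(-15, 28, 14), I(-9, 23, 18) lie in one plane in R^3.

No

The plane through D, E, F has normal n = DE × DF = (0, 96, 120) and equation n·P = 4368.
Checking the remaining points: n·G = 4728, n·H = 4368, n·I = 4368.
Since n·G = 4728 ≠ 4368, G is off the plane and the points are not all coplanar.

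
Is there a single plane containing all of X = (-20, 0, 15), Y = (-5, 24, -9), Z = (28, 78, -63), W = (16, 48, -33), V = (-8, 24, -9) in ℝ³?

Yes

The plane through X, Y, Z has normal n = XY × XZ = (0, 18, 18) and equation n·P = 270.
Checking the remaining points: n·W = 270, n·V = 270.
All equal 270, so all 5 points lie in one plane.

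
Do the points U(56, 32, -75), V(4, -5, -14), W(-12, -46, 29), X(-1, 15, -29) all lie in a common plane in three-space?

No

The four points are coplanar iff the 3×3 determinant with rows UV, UW, UX is zero.
Rows: (-52, -37, 61), (-68, -78, 104), (-57, -17, 46).
Expanding along the first row: (-52)(-1820) − (-37)(2800) + (61)(-3290) = -2450.
Nonzero ⇒ not coplanar.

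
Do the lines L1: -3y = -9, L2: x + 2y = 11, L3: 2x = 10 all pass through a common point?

Yes

Lines aᵢx + bᵢy = cᵢ with pairwise distinct directions are concurrent exactly when det[aᵢ bᵢ cᵢ] = 0.
Here the determinant is 0.
It vanishes, so the lines are concurrent at (5, 3).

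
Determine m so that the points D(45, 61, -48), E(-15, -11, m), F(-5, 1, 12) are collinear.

Direction DF = (-50, -60, 60). From the x-coordinate of E, the parameter along the line is τ = (-15 − 45)/(-50) = 6/5.
Then m = (-48) + 6/5·(60) = 24.

24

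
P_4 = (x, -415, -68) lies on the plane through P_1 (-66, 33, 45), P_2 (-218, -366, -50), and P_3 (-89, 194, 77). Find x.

A normal to the plane is n = P_1P_2 × P_1P_3 = (2527, 7049, -33649).
P_4 lies in the plane iff n · P_1P_4 = 0.
This gives (2527)x + (811167) = 0, so x = -321.

-321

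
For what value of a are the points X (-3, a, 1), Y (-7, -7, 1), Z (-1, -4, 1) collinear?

-5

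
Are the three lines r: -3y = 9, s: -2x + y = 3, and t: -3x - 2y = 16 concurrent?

No

Intersecting r and s: solving the 2×2 system gives (x, y) = (-3, -3).
Substitute into t: (-3)(-3) + (-2)(-3) = 15.
But t requires 16 ≠ 15, so the three lines have no common point.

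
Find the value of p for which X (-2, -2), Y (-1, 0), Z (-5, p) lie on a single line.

The three points are collinear iff det[XY; XZ] = 0.
This determinant is linear in p: (1)p + (8) = 0, so p = -8.

-8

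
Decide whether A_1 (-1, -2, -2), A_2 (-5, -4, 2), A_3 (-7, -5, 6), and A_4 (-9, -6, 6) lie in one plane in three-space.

Yes

A normal to the plane through A_1, A_2, A_3 is n = A_1A_2 × A_1A_3 = (-4, 8, 0).
The plane has equation n·P = -12. For A_4: n·A_4 = -12.
Equal, so A_4 lies in the plane and all four are coplanar.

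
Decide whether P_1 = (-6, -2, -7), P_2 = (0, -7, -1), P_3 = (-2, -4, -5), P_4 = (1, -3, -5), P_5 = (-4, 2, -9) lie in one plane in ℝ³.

No

The plane through P_1, P_2, P_3 has normal n = P_1P_2 × P_1P_3 = (2, 12, 8) and equation n·P = -92.
Checking the remaining points: n·P_4 = -74, n·P_5 = -56.
Since n·P_4 = -74 ≠ -92, P_4 is off the plane and the points are not all coplanar.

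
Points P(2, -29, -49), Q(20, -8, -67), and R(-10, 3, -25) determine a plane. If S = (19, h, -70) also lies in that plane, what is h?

A normal to the plane is n = PQ × PR = (1080, -216, 828).
S lies in the plane iff n · PS = 0.
This gives (-216)h + (-5292) = 0, so h = -49/2.

-49/2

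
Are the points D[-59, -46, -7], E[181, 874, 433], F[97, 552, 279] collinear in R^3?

DE = (240, 920, 440), DF = (156, 598, 286).
Each component of DF is 13/20 times the corresponding component of DE, so DF = 13/20·DE and the points are collinear.

Yes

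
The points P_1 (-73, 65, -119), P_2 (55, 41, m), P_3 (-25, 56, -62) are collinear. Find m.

33

Collinearity requires P_1P_2 × P_1P_3 = 0; each component is linear in m.
The x-component gives (9)m + (-297) = 0, so m = 33.
The remaining components then also vanish.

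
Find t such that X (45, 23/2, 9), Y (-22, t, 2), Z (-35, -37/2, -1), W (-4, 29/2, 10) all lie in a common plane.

-19/2

Normal to plane XZW: n = (0, 570, -1710); plane equation n·P = -8835.
Requiring n·Y = -8835: (570)t + (-3420) = -8835.
So t = -19/2.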